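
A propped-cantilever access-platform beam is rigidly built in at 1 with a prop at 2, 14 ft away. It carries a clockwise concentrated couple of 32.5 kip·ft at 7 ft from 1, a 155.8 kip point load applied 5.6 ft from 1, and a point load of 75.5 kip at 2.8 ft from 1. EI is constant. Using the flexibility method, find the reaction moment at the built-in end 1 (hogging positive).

M_1 = 566.9 kip·ft

Release the roller at 2. Primary structure: cantilever fixed at 1.
Free-end deflection of the primary structure under the applied loading (downward +):
  clockwise couple 32.5 at a = 7: M₀a(2L − a)/(2EI) = 2389/EI
  point load 155.8 at a = 5.6: Pa²(3L − a)/(6EI) = 29641/EI
  point load 75.5 at a = 2.8: Pa²(3L − a)/(6EI) = 3867/EI
  δ_0 = 35897/EI
Flexibility coefficient — unit upward force at 2: δ_{22} = L³/(3EI) = 914.7/EI.
Compatibility at 2: δ_0 − R_2·δ_{22} = 0, so R_2 = 35897/914.7 = 39.25 kip.
Moment equilibrium about 1: M_1 = Σ(load moments about 1) − R_2·L = 1116 − 39.25×14 = 566.9 kip·ft.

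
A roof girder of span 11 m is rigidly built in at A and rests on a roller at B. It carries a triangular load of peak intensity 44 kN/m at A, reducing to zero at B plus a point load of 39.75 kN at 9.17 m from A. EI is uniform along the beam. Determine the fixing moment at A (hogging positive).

Remove the prop at B; the released (primary) structure is a cantilever built in at A.
Free-end deflection of the primary structure under the applied loading (downward +):
  triangular load, peak 44 at the fixed end: w₀L⁴/(30EI) = 21473/EI
  point load 39.75 at a = 9.17: Pa²(3L − a)/(6EI) = 13275/EI
  δ_0 = 34749/EI
Tip deflection under a unit load at B: L³/(3EI) = 443.7/EI.
Compatibility at B: δ_0 − R_B·δ_{BB} = 0, so R_B = 34749/443.7 = 78.32 kN.
Moment equilibrium about A: M_A = Σ(load moments about A) − R_B·L = 1252 − 78.32×11 = 390.3 kN·m.

M_A = 390.3 kN·m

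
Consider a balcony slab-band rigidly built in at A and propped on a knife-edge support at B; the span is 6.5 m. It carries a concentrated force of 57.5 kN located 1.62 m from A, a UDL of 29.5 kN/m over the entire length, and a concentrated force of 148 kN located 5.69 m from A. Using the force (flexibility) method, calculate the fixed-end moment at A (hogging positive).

Take the reaction at B as the redundant and release it; the primary structure is a cantilever fixed at A.
Primary-structure tip deflection at B by superposition:
  point load 57.5 at a = 1.62: Pa²(3L − a)/(6EI) = 449.7/EI
  UDL 29.5: wL⁴/(8EI) = 6582/EI
  point load 148 at a = 5.69: Pa²(3L − a)/(6EI) = 11029/EI
  δ_0 = 18061/EI
Tip deflection under a unit load at B: L³/(3EI) = 91.54/EI.
The prop prevents deflection at B: R_B = δ_0/δ_{BB} = 18061/91.54 = 197.3 kN.
Moment equilibrium about A: M_A = Σ(load moments about A) − R_B·L = 1558 − 197.3×6.5 = 276 kN·m.

M_A = 276 kN·m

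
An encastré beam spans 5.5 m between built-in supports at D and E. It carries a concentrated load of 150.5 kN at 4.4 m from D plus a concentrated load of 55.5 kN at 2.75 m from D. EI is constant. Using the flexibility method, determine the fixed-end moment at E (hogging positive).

M_E = 144.1 kN·m

Release both end moments; the primary structure is a simply-supported span DE with redundants M_D and M_E.
Simple-span end rotations at D and E under the given loads:
  at D: point load 150.5 at a = 4.4: Pab(L + b)/(6LEI) = 145.7/EI
  at E: point load 150.5 at a = 4.4: Pab(L + a)/(6LEI) = 218.5/EI
  at D: point load 55.5 at a = 2.75: Pab(L + b)/(6LEI) = 104.9/EI
  at E: point load 55.5 at a = 2.75: Pab(L + a)/(6LEI) = 104.9/EI
  θ_D0 = 250.6/EI,  θ_E0 = 323.5/EI
Flexibility coefficients: a unit moment at one end gives L/(3EI) there and L/(6EI) at the far end, so f₁₁ = f₂₂ = 1.833/EI and f₁₂ = f₂₁ = 0.9167/EI.
Compatibility — zero rotation at each built-in end:
  1.833 M_D + 0.9167 M_E = 250.6
  0.9167 M_D + 1.833 M_E = 323.5
Solving the pair gives M_D = 64.64 kN·m and M_E = 144.1 kN·m (hogging).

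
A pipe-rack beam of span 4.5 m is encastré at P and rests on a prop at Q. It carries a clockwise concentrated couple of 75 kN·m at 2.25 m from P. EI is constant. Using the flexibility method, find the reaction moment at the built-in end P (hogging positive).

Take the reaction at Q as the redundant and release it; the primary structure is a cantilever fixed at P.
Downward deflection at the released point Q due to the loads:
  clockwise couple 75 at a = 2.25: M₀a(2L − a)/(2EI) = 569.5/EI
Tip deflection under a unit load at Q: L³/(3EI) = 30.38/EI.
The prop prevents deflection at Q: R_Q = δ_0/δ_{QQ} = 569.5/30.38 = 18.75 kN.
Moment equilibrium about P: M_P = Σ(load moments about P) − R_Q·L = 75 − 18.75×4.5 = -9.375 kN·m.

M_P = -9.375 kN·m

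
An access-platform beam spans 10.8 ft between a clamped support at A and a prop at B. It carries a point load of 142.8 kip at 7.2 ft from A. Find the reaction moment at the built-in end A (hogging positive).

Take the reaction at B as the redundant and release it; the primary structure is a cantilever fixed at A.
Deflection at B on the released cantilever, summing each load's contribution:
  point load 142.8 at a = 7.2: Pa²(3L − a)/(6EI) = 31092/EI
Flexibility coefficient — unit upward force at B: δ_{BB} = L³/(3EI) = 419.9/EI.
Compatibility at B: δ_0 − R_B·δ_{BB} = 0, so R_B = 31092/419.9 = 74.04 kip.
Moment equilibrium about A: M_A = Σ(load moments about A) − R_B·L = 1028 − 74.04×10.8 = 228.5 kip·ft.

M_A = 228.5 kip·ft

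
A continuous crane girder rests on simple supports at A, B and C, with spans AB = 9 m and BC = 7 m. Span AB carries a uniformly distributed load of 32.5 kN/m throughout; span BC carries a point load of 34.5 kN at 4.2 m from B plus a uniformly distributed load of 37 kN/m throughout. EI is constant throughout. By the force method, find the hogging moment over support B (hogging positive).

M_B = 302 kN·m

Insert a hinge at B; M_B is the redundant, and each span becomes simply supported.
Rotations at B on the released spans (each span's end-slope, ×1/EI):
  span AB: UDL 32.5: wL³/(24EI) = 987.2/EI
  span BC: point load 34.5 at a = 4.2: Pab(L + b)/(6LEI) = 94.67/EI
  span BC: UDL 37: wL³/(24EI) = 528.8/EI
  relative rotation θ_0 = (987.2 + 623.5)/EI = 1611/EI
A unit hogging moment at B produces rotation L₁/(3EI) + L₂/(3EI) = 5.333/EI.
Slope continuity at B: θ_0 = M_B·5.333/EI, so M_B = 1611/5.333 = 302 kN·m (hogging).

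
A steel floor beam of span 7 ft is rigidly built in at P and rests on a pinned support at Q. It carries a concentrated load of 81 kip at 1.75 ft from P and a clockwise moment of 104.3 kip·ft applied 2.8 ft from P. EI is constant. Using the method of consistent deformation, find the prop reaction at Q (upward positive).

Release the roller at Q. Primary structure: cantilever fixed at P.
Downward deflection at the released point Q due to the loads:
  point load 81 at a = 1.75: Pa²(3L − a)/(6EI) = 795.9/EI
  clockwise couple 104.3 at a = 2.8: M₀a(2L − a)/(2EI) = 1635/EI
  δ_0 = 2431/EI
Flexibility coefficient — unit upward force at Q: δ_{QQ} = L³/(3EI) = 114.3/EI.
The prop prevents deflection at Q: R_Q = δ_0/δ_{QQ} = 2431/114.3 = 21.26 kip.

R_Q = 21.26 kip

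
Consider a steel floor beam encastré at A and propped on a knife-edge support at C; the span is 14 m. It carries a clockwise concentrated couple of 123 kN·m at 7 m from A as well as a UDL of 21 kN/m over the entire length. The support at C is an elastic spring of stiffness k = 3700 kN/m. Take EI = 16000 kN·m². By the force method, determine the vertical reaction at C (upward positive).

Choose R_C as the redundant. The primary structure is the cantilever fixed at A.
Primary-structure tip deflection at C by superposition:
  clockwise couple 123 at a = 7: M₀a(2L − a)/(2EI) = 9040/EI
  UDL 21: wL⁴/(8EI) = 100842/EI
  δ_0 = 109882/EI
Tip deflection under a unit load at C: L³/(3EI) = 914.7/EI.
With EI = 16000 kN·m²: δ_0 = 6.8677 m and δ_{CC} = 0.057167 m/kN.
Compatibility — the spring shortens by R_C/k under the reaction it provides: δ_0 − R_C·δ_{CC} = R_C/k. With 1/k = 0.00027 m/kN, R_C = δ_0 / (δ_{CC} + 1/k) = 6.8677 / (0.057167 + 0.00027) = 119.6 kN.

R_C = 119.6 kN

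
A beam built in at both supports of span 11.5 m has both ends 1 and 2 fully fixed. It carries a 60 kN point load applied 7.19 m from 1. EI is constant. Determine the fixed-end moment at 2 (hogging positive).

Release both end moments; the primary structure is a simply-supported span 12 with redundants M_1 and M_2.
On the primary (simply-supported) span, the end slopes from the loading are:
  at 1: point load 60 at a = 7.19: Pab(L + b)/(6LEI) = 426/EI
  at 2: point load 60 at a = 7.19: Pab(L + a)/(6LEI) = 503.6/EI
  θ_10 = 426/EI,  θ_20 = 503.6/EI
Flexibility coefficients: a unit moment at one end gives L/(3EI) there and L/(6EI) at the far end, so f₁₁ = f₂₂ = 3.833/EI and f₁₂ = f₂₁ = 1.917/EI.
Compatibility — zero rotation at each built-in end:
  3.833 M_1 + 1.917 M_2 = 426
  1.917 M_1 + 3.833 M_2 = 503.6
Solving the pair gives M_1 = 60.6 kN·m and M_2 = 101.1 kN·m (hogging).

M_2 = 101.1 kN·m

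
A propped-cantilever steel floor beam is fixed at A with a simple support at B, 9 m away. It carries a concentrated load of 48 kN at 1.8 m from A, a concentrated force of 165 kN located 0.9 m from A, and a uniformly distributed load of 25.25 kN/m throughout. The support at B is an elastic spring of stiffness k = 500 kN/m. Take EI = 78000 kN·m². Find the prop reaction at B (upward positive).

Release the roller at B. Primary structure: cantilever fixed at A.
Deflection at B on the released cantilever, summing each load's contribution:
  point load 48 at a = 1.8: Pa²(3L − a)/(6EI) = 653.2/EI
  point load 165 at a = 0.9: Pa²(3L − a)/(6EI) = 581.4/EI
  UDL 25.25: wL⁴/(8EI) = 20708/EI
  δ_0 = 21943/EI
Flexibility coefficient — unit upward force at B: δ_{BB} = L³/(3EI) = 243/EI.
With EI = 78000 kN·m²: δ_0 = 0.28132 m and δ_{BB} = 0.003115 m/kN.
Compatibility — the spring shortens by R_B/k under the reaction it provides: δ_0 − R_B·δ_{BB} = R_B/k. With 1/k = 0.002 m/kN, R_B = δ_0 / (δ_{BB} + 1/k) = 0.28132 / (0.003115 + 0.002) = 54.99 kN.

R_B = 54.99 kN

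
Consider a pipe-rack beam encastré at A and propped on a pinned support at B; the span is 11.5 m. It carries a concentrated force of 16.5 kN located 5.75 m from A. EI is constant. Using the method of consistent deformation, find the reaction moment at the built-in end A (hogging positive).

Release the roller at B. Primary structure: cantilever fixed at A.
Downward deflection at the released point B due to the loads:
  point load 16.5 at a = 5.75: Pa²(3L − a)/(6EI) = 2614/EI
Tip deflection under a unit load at B: L³/(3EI) = 507/EI.
Compatibility at B: δ_0 − R_B·δ_{BB} = 0, so R_B = 2614/507 = 5.156 kN.
Moment equilibrium about A: M_A = Σ(load moments about A) − R_B·L = 94.88 − 5.156×11.5 = 35.58 kN·m.

M_A = 35.58 kN·m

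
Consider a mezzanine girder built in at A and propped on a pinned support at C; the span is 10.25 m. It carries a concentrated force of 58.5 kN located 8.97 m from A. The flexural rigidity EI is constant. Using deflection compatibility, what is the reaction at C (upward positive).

R_C = 47.6 kN

Take the reaction at C as the redundant and release it; the primary structure is a cantilever fixed at A.
Downward deflection at the released point C due to the loads:
  point load 58.5 at a = 8.97: Pa²(3L − a)/(6EI) = 17086/EI
Tip deflection under a unit load at C: L³/(3EI) = 359/EI.
Compatibility at C: δ_0 − R_C·δ_{CC} = 0, so R_C = 17086/359 = 47.6 kN.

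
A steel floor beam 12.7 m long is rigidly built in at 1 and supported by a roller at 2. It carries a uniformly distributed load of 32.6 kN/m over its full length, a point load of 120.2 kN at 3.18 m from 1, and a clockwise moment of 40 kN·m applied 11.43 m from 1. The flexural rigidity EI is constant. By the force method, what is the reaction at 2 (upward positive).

R_2 = 170.3 kN

Take the reaction at 2 as the redundant and release it; the primary structure is a cantilever fixed at 1.
Downward deflection at the released point 2 due to the loads:
  UDL 32.6: wL⁴/(8EI) = 106009/EI
  point load 120.2 at a = 3.18: Pa²(3L − a)/(6EI) = 7074/EI
  clockwise couple 40 at a = 11.43: M₀a(2L − a)/(2EI) = 3194/EI
  δ_0 = 116277/EI
Tip deflection under a unit load at 2: L³/(3EI) = 682.8/EI.
Compatibility at 2: δ_0 − R_2·δ_{22} = 0, so R_2 = 116277/682.8 = 170.3 kN.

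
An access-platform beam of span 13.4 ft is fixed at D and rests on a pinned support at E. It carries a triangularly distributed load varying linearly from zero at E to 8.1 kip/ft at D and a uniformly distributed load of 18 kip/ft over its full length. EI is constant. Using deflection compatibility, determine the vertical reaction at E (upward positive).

Take the reaction at E as the redundant and release it; the primary structure is a cantilever fixed at D.
Free-end deflection of the primary structure under the applied loading (downward +):
  triangular load, peak 8.1 at the fixed end: w₀L⁴/(30EI) = 8705/EI
  UDL 18: wL⁴/(8EI) = 72544/EI
  δ_0 = 81249/EI
Tip deflection under a unit load at E: L³/(3EI) = 802/EI.
The prop prevents deflection at E: R_E = δ_0/δ_{EE} = 81249/802 = 101.3 kip.

R_E = 101.3 kip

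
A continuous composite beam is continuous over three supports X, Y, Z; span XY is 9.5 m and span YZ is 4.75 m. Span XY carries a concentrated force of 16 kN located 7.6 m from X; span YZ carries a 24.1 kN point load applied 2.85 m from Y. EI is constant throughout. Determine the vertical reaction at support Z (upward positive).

R_Z = 10.04 kN

Take M_Y as the redundant. Released structure: two simple spans XY and YZ with a hinge at Y.
Discontinuity in slope at Y on the released structure — sum the simple-span end rotations:
  span XY: point load 16 at a = 7.6: Pab(L + a)/(6LEI) = 69.31/EI
  span YZ: point load 24.1 at a = 2.85: Pab(L + b)/(6LEI) = 30.45/EI
  relative rotation θ_0 = (69.31 + 30.45)/EI = 99.76/EI
A unit hogging moment at Y produces rotation L₁/(3EI) + L₂/(3EI) = 4.75/EI.
Slope continuity at Y: θ_0 = M_Y·4.75/EI, so M_Y = 99.76/4.75 = 21 kN·m (hogging).
Span YZ, ΣM about Z: R_Y^{YZ}·4.75 = 45.79 + 21, so R_Y^{YZ} = 14.06 kN and R_Z = 24.1 − 14.06 = 10.04 kN.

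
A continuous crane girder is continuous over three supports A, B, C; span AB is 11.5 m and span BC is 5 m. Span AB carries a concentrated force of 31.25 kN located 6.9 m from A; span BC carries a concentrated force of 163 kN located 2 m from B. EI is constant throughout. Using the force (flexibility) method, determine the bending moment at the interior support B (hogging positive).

M_B = 95.51 kN·m

Take M_B as the redundant. Released structure: two simple spans AB and BC with a hinge at B.
Rotations at B on the released spans (each span's end-slope, ×1/EI):
  span AB: point load 31.25 at a = 6.9: Pab(L + a)/(6LEI) = 264.5/EI
  span BC: point load 163 at a = 2: Pab(L + b)/(6LEI) = 260.8/EI
  relative rotation θ_0 = (264.5 + 260.8)/EI = 525.3/EI
A unit hogging moment at B produces rotation L₁/(3EI) + L₂/(3EI) = 5.5/EI.
Compatibility: M_B·(L₁+L₂)/(3EI) = θ_0, giving M_B = 95.51 kN·m (hogging).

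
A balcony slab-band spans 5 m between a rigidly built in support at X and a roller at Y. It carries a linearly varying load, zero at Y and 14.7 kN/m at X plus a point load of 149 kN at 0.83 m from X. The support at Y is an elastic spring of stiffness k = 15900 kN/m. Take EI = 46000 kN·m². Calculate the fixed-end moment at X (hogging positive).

M_X = 123.4 kN·m

Choose R_Y as the redundant. The primary structure is the cantilever fixed at X.
Deflection at Y on the released cantilever, summing each load's contribution:
  triangular load, peak 14.7 at the fixed end: w₀L⁴/(30EI) = 306.2/EI
  point load 149 at a = 0.83: Pa²(3L − a)/(6EI) = 242.4/EI
  δ_0 = 548.7/EI
Tip deflection under a unit load at Y: L³/(3EI) = 41.67/EI.
With EI = 46000 kN·m²: δ_0 = 0.011928 m and δ_{YY} = 0.000906 m/kN.
Compatibility — the spring shortens by R_Y/k under the reaction it provides: δ_0 − R_Y·δ_{YY} = R_Y/k. With 1/k = 0.000063 m/kN, R_Y = δ_0 / (δ_{YY} + 1/k) = 0.011928 / (0.000906 + 0.000063) = 12.31 kN.
Moment equilibrium about X: M_X = Σ(load moments about X) − R_Y·L = 184.9 − 12.31×5 = 123.4 kN·m.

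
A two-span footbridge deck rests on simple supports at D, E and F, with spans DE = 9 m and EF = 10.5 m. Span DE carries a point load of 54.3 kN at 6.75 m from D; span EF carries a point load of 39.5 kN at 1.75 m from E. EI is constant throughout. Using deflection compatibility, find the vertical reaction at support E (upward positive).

Insert a hinge at E; M_E is the redundant, and each span becomes simply supported.
Rotations at E on the released spans (each span's end-slope, ×1/EI):
  span DE: point load 54.3 at a = 6.75: Pab(L + a)/(6LEI) = 240.5/EI
  span EF: point load 39.5 at a = 1.75: Pab(L + b)/(6LEI) = 184.8/EI
  relative rotation θ_0 = (240.5 + 184.8)/EI = 425.3/EI
A unit hogging moment at E produces rotation L₁/(3EI) + L₂/(3EI) = 6.5/EI.
Compatibility: M_E·(L₁+L₂)/(3EI) = θ_0, giving M_E = 65.44 kN·m (hogging).
Span DE, ΣM about D with M_E applied at E: R_E^{DE}·9 = 366.5 + 65.44, so R_E^{DE} = 48 kN and R_D = 54.3 − 48 = 6.304 kN.
Span EF, ΣM about F: R_E^{EF}·10.5 = 345.6 + 65.44, so R_E^{EF} = 39.15 kN and R_F = 39.5 − 39.15 = 0.3512 kN.
R_E = 48 + 39.15 = 87.14 kN.

R_E = 87.14 kN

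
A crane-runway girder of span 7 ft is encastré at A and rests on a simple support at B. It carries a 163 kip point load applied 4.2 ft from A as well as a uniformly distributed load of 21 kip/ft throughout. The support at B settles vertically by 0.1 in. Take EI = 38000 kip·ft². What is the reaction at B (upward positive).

Remove the prop at B; the released (primary) structure is a cantilever built in at A.
Downward deflection at the released point B due to the loads:
  point load 163 at a = 4.2: Pa²(3L − a)/(6EI) = 8051/EI
  UDL 21: wL⁴/(8EI) = 6303/EI
  δ_0 = 14354/EI
Flexibility coefficient — unit upward force at B: δ_{BB} = L³/(3EI) = 114.3/EI.
With EI = 38000 kip·ft²: δ_0 = 0.37772 ft and δ_{BB} = 0.003009 ft/kip.
Compatibility — the beam at B must follow the support down by 0.008333 ft: δ_0 − R_B·δ_{BB} = 0.008333, so R_B = (0.37772 − 0.008333)/0.003009 = 122.8 kip.

R_B = 122.8 kip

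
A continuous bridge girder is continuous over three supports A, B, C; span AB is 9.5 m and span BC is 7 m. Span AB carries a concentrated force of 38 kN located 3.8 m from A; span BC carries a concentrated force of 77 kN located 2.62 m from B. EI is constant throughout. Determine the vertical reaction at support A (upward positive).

Take M_B as the redundant. Released structure: two simple spans AB and BC with a hinge at B.
Rotations at B on the released spans (each span's end-slope, ×1/EI):
  span AB: point load 38 at a = 3.8: Pab(L + a)/(6LEI) = 192.1/EI
  span BC: point load 77 at a = 2.62: Pab(L + b)/(6LEI) = 239.4/EI
  relative rotation θ_0 = (192.1 + 239.4)/EI = 431.5/EI
A unit hogging moment at B produces rotation L₁/(3EI) + L₂/(3EI) = 5.5/EI.
Compatibility: M_B·(L₁+L₂)/(3EI) = θ_0, giving M_B = 78.45 kN·m (hogging).
Span AB, ΣM about A with M_B applied at B: R_B^{AB}·9.5 = 144.4 + 78.45, so R_B^{AB} = 23.46 kN and R_A = 38 − 23.46 = 14.54 kN.

R_A = 14.54 kN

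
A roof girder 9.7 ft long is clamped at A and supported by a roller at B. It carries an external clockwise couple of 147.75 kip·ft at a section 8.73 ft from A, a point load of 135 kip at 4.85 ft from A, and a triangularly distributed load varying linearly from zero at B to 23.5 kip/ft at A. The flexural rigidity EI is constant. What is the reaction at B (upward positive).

R_B = 87.6 kip

Release the roller at B. Primary structure: cantilever fixed at A.
Downward deflection at the released point B due to the loads:
  clockwise couple 147.75 at a = 8.73: M₀a(2L − a)/(2EI) = 6881/EI
  point load 135 at a = 4.85: Pa²(3L − a)/(6EI) = 12834/EI
  triangular load, peak 23.5 at the fixed end: w₀L⁴/(30EI) = 6935/EI
  δ_0 = 26651/EI
Flexibility coefficient — unit upward force at B: δ_{BB} = L³/(3EI) = 304.2/EI.
Compatibility at B: δ_0 − R_B·δ_{BB} = 0, so R_B = 26651/304.2 = 87.6 kip.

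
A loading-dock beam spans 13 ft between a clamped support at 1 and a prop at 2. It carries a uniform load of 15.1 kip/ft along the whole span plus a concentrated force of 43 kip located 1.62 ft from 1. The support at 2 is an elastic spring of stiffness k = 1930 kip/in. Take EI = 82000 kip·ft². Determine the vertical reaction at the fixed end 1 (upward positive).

Take the reaction at 2 as the redundant and release it; the primary structure is a cantilever fixed at 1.
Deflection at 2 on the released cantilever, summing each load's contribution:
  UDL 15.1: wL⁴/(8EI) = 53909/EI
  point load 43 at a = 1.62: Pa²(3L − a)/(6EI) = 703.1/EI
  δ_0 = 54612/EI
Tip deflection under a unit load at 2: L³/(3EI) = 732.3/EI.
With EI = 82000 kip·ft²: δ_0 = 0.666 ft and δ_{22} = 0.008931 ft/kip.
Compatibility — the spring shortens by R_2/k under the reaction it provides: δ_0 − R_2·δ_{22} = R_2/k. With 1/k = 1/(1930×12) ft/kip = 0.000043 ft/kip, R_2 = δ_0 / (δ_{22} + 1/k) = 0.666 / (0.008931 + 0.000043) = 74.21 kip.
Vertical equilibrium: R_1 = ΣP − R_2 = 239.3 − 74.21 = 165.1 kip.

R_1 = 165.1 kip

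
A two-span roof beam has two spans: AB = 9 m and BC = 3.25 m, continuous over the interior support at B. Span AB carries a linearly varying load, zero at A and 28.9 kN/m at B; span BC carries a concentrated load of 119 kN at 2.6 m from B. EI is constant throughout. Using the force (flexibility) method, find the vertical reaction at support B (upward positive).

Insert a hinge at B; M_B is the redundant, and each span becomes simply supported.
Discontinuity in slope at B on the released structure — sum the simple-span end rotations:
  span AB: triangular load, peak 28.9: w₀L³/(45EI) = 468.2/EI
  span BC: point load 119 at a = 2.6: Pab(L + b)/(6LEI) = 40.22/EI
  relative rotation θ_0 = (468.2 + 40.22)/EI = 508.4/EI
A unit hogging moment at B produces rotation L₁/(3EI) + L₂/(3EI) = 4.083/EI.
Compatibility: M_B·(L₁+L₂)/(3EI) = θ_0, giving M_B = 124.5 kN·m (hogging).
Span AB, ΣM about A with M_B applied at B: R_B^{AB}·9 = 780.3 + 124.5, so R_B^{AB} = 100.5 kN and R_A = 130.1 − 100.5 = 29.52 kN.
Span BC, ΣM about C: R_B^{BC}·3.25 = 77.35 + 124.5, so R_B^{BC} = 62.11 kN and R_C = 119 − 62.11 = 56.89 kN.
R_B = 100.5 + 62.11 = 162.6 kN.

R_B = 162.6 kN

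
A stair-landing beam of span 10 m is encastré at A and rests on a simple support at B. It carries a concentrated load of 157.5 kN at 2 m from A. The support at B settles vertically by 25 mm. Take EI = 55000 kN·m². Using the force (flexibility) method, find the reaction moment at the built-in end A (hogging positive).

Release the roller at B. Primary structure: cantilever fixed at A.
Primary-structure tip deflection at B by superposition:
  point load 157.5 at a = 2: Pa²(3L − a)/(6EI) = 2940/EI
Tip deflection under a unit load at B: L³/(3EI) = 333.3/EI.
With EI = 55000 kN·m²: δ_0 = 0.053455 m and δ_{BB} = 0.006061 m/kN.
Compatibility — the beam at B must follow the support down by 0.025 m: δ_0 − R_B·δ_{BB} = 0.025, so R_B = (0.053455 − 0.025)/0.006061 = 4.695 kN.
Moment equilibrium about A: M_A = Σ(load moments about A) − R_B·L = 315 − 4.695×10 = 268.1 kN·m.

M_A = 268.1 kN·m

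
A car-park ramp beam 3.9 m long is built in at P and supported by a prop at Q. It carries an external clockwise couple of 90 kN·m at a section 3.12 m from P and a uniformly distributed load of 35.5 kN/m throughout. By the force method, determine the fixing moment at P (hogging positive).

M_P = 27.89 kN·m

Choose R_Q as the redundant. The primary structure is the cantilever fixed at P.
Downward deflection at the released point Q due to the loads:
  clockwise couple 90 at a = 3.12: M₀a(2L − a)/(2EI) = 657.1/EI
  UDL 35.5: wL⁴/(8EI) = 1027/EI
  δ_0 = 1684/EI
Flexibility coefficient — unit upward force at Q: δ_{QQ} = L³/(3EI) = 19.77/EI.
The prop prevents deflection at Q: R_Q = δ_0/δ_{QQ} = 1684/19.77 = 85.15 kN.
Moment equilibrium about P: M_P = Σ(load moments about P) − R_Q·L = 360 − 85.15×3.9 = 27.89 kN·m.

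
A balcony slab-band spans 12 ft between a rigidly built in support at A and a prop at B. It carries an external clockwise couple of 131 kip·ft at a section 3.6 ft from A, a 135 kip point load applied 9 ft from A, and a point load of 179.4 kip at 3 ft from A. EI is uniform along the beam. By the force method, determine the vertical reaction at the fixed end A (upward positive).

R_A = 205.2 kip

Remove the prop at B; the released (primary) structure is a cantilever built in at A.
Free-end deflection of the primary structure under the applied loading (downward +):
  clockwise couple 131 at a = 3.6: M₀a(2L − a)/(2EI) = 4810/EI
  point load 135 at a = 9: Pa²(3L − a)/(6EI) = 49208/EI
  point load 179.4 at a = 3: Pa²(3L − a)/(6EI) = 8880/EI
  δ_0 = 62898/EI
Flexibility coefficient — unit upward force at B: δ_{BB} = L³/(3EI) = 576/EI.
The prop prevents deflection at B: R_B = δ_0/δ_{BB} = 62898/576 = 109.2 kip.
Vertical equilibrium: R_A = ΣP − R_B = 314.4 − 109.2 = 205.2 kip.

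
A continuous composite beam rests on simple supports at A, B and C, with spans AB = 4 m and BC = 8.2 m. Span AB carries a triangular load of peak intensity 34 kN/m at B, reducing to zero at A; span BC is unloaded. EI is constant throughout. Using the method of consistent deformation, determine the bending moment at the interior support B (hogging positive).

M_B = 11.89 kN·m

Insert a hinge at B; M_B is the redundant, and each span becomes simply supported.
Rotations at B on the released spans (each span's end-slope, ×1/EI):
  span AB: triangular load, peak 34: w₀L³/(45EI) = 48.36/EI
  relative rotation θ_0 = (48.36 + 0)/EI = 48.36/EI
A unit hogging moment at B produces rotation L₁/(3EI) + L₂/(3EI) = 4.067/EI.
Slope continuity at B: θ_0 = M_B·4.067/EI, so M_B = 48.36/4.067 = 11.89 kN·m (hogging).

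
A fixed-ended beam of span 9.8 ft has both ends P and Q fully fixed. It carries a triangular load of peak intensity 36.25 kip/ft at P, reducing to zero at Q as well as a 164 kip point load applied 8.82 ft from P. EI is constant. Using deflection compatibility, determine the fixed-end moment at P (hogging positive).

Release both end moments; the primary structure is a simply-supported span PQ with redundants M_P and M_Q.
Simple-span end rotations at P and Q under the given loads:
  at P: triangular load, peak 36.25: w₀L³/(45EI) = 758.2/EI
  at Q: triangular load, peak 36.25: 7w₀L³/(360EI) = 663.4/EI
  at P: point load 164 at a = 8.82: Pab(L + b)/(6LEI) = 259.9/EI
  at Q: point load 164 at a = 8.82: Pab(L + a)/(6LEI) = 448.9/EI
  θ_P0 = 1018/EI,  θ_Q0 = 1112/EI
Flexibility coefficients: a unit moment at one end gives L/(3EI) there and L/(6EI) at the far end, so f₁₁ = f₂₂ = 3.267/EI and f₁₂ = f₂₁ = 1.633/EI.
Compatibility — zero rotation at each built-in end:
  3.267 M_P + 1.633 M_Q = 1018
  1.633 M_P + 3.267 M_Q = 1112
Solving the pair gives M_P = 188.5 kip·ft and M_Q = 246.2 kip·ft (hogging).

M_P = 188.5 kip·ft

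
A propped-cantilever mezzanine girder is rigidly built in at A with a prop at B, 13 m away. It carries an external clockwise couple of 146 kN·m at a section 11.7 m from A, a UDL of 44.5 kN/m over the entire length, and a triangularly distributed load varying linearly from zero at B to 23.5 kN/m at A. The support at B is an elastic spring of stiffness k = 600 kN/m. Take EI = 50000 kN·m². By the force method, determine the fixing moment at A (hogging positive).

M_A = 1485 kN·m

Release the roller at B. Primary structure: cantilever fixed at A.
Free-end deflection of the primary structure under the applied loading (downward +):
  clockwise couple 146 at a = 11.7: M₀a(2L − a)/(2EI) = 12214/EI
  UDL 44.5: wL⁴/(8EI) = 158871/EI
  triangular load, peak 23.5 at the fixed end: w₀L⁴/(30EI) = 22373/EI
  δ_0 = 193457/EI
Tip deflection under a unit load at B: L³/(3EI) = 732.3/EI.
With EI = 50000 kN·m²: δ_0 = 3.8691 m and δ_{BB} = 0.014647 m/kN.
Compatibility — the spring shortens by R_B/k under the reaction it provides: δ_0 − R_B·δ_{BB} = R_B/k. With 1/k = 0.001667 m/kN, R_B = δ_0 / (δ_{BB} + 1/k) = 3.8691 / (0.014647 + 0.001667) = 237.2 kN.
Moment equilibrium about A: M_A = Σ(load moments about A) − R_B·L = 4568 − 237.2×13 = 1485 kN·m.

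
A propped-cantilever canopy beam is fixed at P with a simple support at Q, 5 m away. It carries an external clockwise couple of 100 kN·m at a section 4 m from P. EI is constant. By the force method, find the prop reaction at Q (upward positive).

R_Q = 28.8 kN

Release the roller at Q. Primary structure: cantilever fixed at P.
Free-end deflection of the primary structure under the applied loading (downward +):
  clockwise couple 100 at a = 4: M₀a(2L − a)/(2EI) = 1200/EI
Flexibility coefficient — unit upward force at Q: δ_{QQ} = L³/(3EI) = 41.67/EI.
Compatibility at Q: δ_0 − R_Q·δ_{QQ} = 0, so R_Q = 1200/41.67 = 28.8 kN.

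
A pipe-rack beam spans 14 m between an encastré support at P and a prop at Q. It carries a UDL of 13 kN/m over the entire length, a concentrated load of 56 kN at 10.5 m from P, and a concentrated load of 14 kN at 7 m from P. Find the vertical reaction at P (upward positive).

R_P = 143.9 kN

Release the roller at Q. Primary structure: cantilever fixed at P.
Free-end deflection of the primary structure under the applied loading (downward +):
  UDL 13: wL⁴/(8EI) = 62426/EI
  point load 56 at a = 10.5: Pa²(3L − a)/(6EI) = 32414/EI
  point load 14 at a = 7: Pa²(3L − a)/(6EI) = 4002/EI
  δ_0 = 98841/EI
Tip deflection under a unit load at Q: L³/(3EI) = 914.7/EI.
Compatibility at Q: δ_0 − R_Q·δ_{QQ} = 0, so R_Q = 98841/914.7 = 108.1 kN.
Vertical equilibrium: R_P = ΣP − R_Q = 252 − 108.1 = 143.9 kN.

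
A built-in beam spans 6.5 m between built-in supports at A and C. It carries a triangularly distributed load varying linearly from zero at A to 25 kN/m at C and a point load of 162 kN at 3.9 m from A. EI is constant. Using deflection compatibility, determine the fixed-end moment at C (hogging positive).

M_C = 204.4 kN·m

Take the two fixed-end moments M_A, M_C as redundants; the released structure is the simple span AC.
Simple-span end rotations at A and C under the given loads:
  at A: triangular load, peak 25: 7w₀L³/(360EI) = 133.5/EI
  at C: triangular load, peak 25: w₀L³/(45EI) = 152.6/EI
  at A: point load 162 at a = 3.9: Pab(L + b)/(6LEI) = 383.3/EI
  at C: point load 162 at a = 3.9: Pab(L + a)/(6LEI) = 438/EI
  θ_A0 = 516.8/EI,  θ_C0 = 590.6/EI
Flexibility coefficients: a unit moment at one end gives L/(3EI) there and L/(6EI) at the far end, so f₁₁ = f₂₂ = 2.167/EI and f₁₂ = f₂₁ = 1.083/EI.
Compatibility — zero rotation at each built-in end:
  2.167 M_A + 1.083 M_C = 516.8
  1.083 M_A + 2.167 M_C = 590.6
Solving the pair gives M_A = 136.3 kN·m and M_C = 204.4 kN·m (hogging).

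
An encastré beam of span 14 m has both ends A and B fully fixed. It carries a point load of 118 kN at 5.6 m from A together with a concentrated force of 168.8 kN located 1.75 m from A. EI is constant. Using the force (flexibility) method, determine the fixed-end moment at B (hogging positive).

M_B = 190.9 kN·m

Release both end moments; the primary structure is a simply-supported span AB with redundants M_A and M_B.
Simple-span end rotations at A and B under the given loads:
  at A: point load 118 at a = 5.6: Pab(L + b)/(6LEI) = 1480/EI
  at B: point load 118 at a = 5.6: Pab(L + a)/(6LEI) = 1295/EI
  at A: point load 168.8 at a = 1.75: Pab(L + b)/(6LEI) = 1131/EI
  at B: point load 168.8 at a = 1.75: Pab(L + a)/(6LEI) = 678.5/EI
  θ_A0 = 2611/EI,  θ_B0 = 1974/EI
Flexibility coefficients: a unit moment at one end gives L/(3EI) there and L/(6EI) at the far end, so f₁₁ = f₂₂ = 4.667/EI and f₁₂ = f₂₁ = 2.333/EI.
Compatibility — zero rotation at each built-in end:
  4.667 M_A + 2.333 M_B = 2611
  2.333 M_A + 4.667 M_B = 1974
Solving the pair gives M_A = 464.1 kN·m and M_B = 190.9 kN·m (hogging).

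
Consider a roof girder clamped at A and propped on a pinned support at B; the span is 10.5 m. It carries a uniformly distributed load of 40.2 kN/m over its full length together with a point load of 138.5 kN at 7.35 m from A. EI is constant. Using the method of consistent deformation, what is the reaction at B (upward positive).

Take the reaction at B as the redundant and release it; the primary structure is a cantilever fixed at A.
Downward deflection at the released point B due to the loads:
  UDL 40.2: wL⁴/(8EI) = 61079/EI
  point load 138.5 at a = 7.35: Pa²(3L − a)/(6EI) = 30116/EI
  δ_0 = 91195/EI
Flexibility coefficient — unit upward force at B: δ_{BB} = L³/(3EI) = 385.9/EI.
Compatibility at B: δ_0 − R_B·δ_{BB} = 0, so R_B = 91195/385.9 = 236.3 kN.

R_B = 236.3 kN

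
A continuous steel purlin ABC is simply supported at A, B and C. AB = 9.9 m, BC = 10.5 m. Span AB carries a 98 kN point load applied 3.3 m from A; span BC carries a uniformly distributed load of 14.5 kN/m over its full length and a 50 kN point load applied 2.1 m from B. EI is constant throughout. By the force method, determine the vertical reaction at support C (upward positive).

R_C = 65.98 kN

Release continuity at B by inserting a hinge; the redundant is the internal moment M_B. The primary structure is two simply-supported spans AB and BC.
Discontinuity in slope at B on the released structure — sum the simple-span end rotations:
  span AB: point load 98 at a = 3.3: Pab(L + a)/(6LEI) = 474.3/EI
  span BC: UDL 14.5: wL³/(24EI) = 699.4/EI
  span BC: point load 50 at a = 2.1: Pab(L + b)/(6LEI) = 264.6/EI
  relative rotation θ_0 = (474.3 + 964)/EI = 1438/EI
A unit hogging moment at B produces rotation L₁/(3EI) + L₂/(3EI) = 6.8/EI.
Slope continuity at B: θ_0 = M_B·6.8/EI, so M_B = 1438/6.8 = 211.5 kN·m (hogging).
Span BC, ΣM about C: R_B^{BC}·10.5 = 1219 + 211.5, so R_B^{BC} = 136.3 kN and R_C = 202.2 − 136.3 = 65.98 kN.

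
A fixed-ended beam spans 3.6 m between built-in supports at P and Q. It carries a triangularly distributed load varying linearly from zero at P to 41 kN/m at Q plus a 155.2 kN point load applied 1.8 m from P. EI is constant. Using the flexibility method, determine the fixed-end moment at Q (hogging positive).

Take the two fixed-end moments M_P, M_Q as redundants; the released structure is the simple span PQ.
Simple-span end rotations at P and Q under the given loads:
  at P: triangular load, peak 41: 7w₀L³/(360EI) = 37.2/EI
  at Q: triangular load, peak 41: w₀L³/(45EI) = 42.51/EI
  at P: point load 155.2 at a = 1.8: Pab(L + b)/(6LEI) = 125.7/EI
  at Q: point load 155.2 at a = 1.8: Pab(L + a)/(6LEI) = 125.7/EI
  θ_P0 = 162.9/EI,  θ_Q0 = 168.2/EI
Flexibility coefficients: a unit moment at one end gives L/(3EI) there and L/(6EI) at the far end, so f₁₁ = f₂₂ = 1.2/EI and f₁₂ = f₂₁ = 0.6/EI.
Compatibility — zero rotation at each built-in end:
  1.2 M_P + 0.6 M_Q = 162.9
  0.6 M_P + 1.2 M_Q = 168.2
Solving the pair gives M_P = 87.55 kN·m and M_Q = 96.41 kN·m (hogging).

M_Q = 96.41 kN·m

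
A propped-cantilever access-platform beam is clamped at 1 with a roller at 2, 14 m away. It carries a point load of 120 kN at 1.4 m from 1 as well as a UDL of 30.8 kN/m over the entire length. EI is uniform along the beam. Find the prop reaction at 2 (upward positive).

R_2 = 163.4 kN

Choose R_2 as the redundant. The primary structure is the cantilever fixed at 1.
Downward deflection at the released point 2 due to the loads:
  point load 120 at a = 1.4: Pa²(3L − a)/(6EI) = 1592/EI
  UDL 30.8: wL⁴/(8EI) = 147902/EI
  δ_0 = 149493/EI
Tip deflection under a unit load at 2: L³/(3EI) = 914.7/EI.
The prop prevents deflection at 2: R_2 = δ_0/δ_{22} = 149493/914.7 = 163.4 kN.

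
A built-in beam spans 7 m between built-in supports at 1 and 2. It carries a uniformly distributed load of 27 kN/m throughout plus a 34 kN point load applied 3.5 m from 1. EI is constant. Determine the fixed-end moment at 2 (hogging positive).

M_2 = 140 kN·m

Take the two fixed-end moments M_1, M_2 as redundants; the released structure is the simple span 12.
On the primary (simply-supported) span, the end slopes from the loading are:
  at 1: UDL 27: wL³/(24EI) = 385.9/EI
  at 2: UDL 27: wL³/(24EI) = 385.9/EI
  at 1: point load 34 at a = 3.5: Pab(L + b)/(6LEI) = 104.1/EI
  at 2: point load 34 at a = 3.5: Pab(L + a)/(6LEI) = 104.1/EI
  θ_10 = 490/EI,  θ_20 = 490/EI
Flexibility coefficients: a unit moment at one end gives L/(3EI) there and L/(6EI) at the far end, so f₁₁ = f₂₂ = 2.333/EI and f₁₂ = f₂₁ = 1.167/EI.
Compatibility — zero rotation at each built-in end:
  2.333 M_1 + 1.167 M_2 = 490
  1.167 M_1 + 2.333 M_2 = 490
Solving the pair gives M_1 = 140 kN·m and M_2 = 140 kN·m (hogging).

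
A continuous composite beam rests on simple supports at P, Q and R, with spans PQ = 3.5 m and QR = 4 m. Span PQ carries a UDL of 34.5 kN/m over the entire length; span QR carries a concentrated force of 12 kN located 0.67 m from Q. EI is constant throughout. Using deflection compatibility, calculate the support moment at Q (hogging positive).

M_Q = 27.92 kN·m

Take M_Q as the redundant. Released structure: two simple spans PQ and QR with a hinge at Q.
Rotations at Q on the released spans (each span's end-slope, ×1/EI):
  span PQ: UDL 34.5: wL³/(24EI) = 61.63/EI
  span QR: point load 12 at a = 0.67: Pab(L + b)/(6LEI) = 8.177/EI
  relative rotation θ_0 = (61.63 + 8.177)/EI = 69.81/EI
A unit hogging moment at Q produces rotation L₁/(3EI) + L₂/(3EI) = 2.5/EI.
Slope continuity at Q: θ_0 = M_Q·2.5/EI, so M_Q = 69.81/2.5 = 27.92 kN·m (hogging).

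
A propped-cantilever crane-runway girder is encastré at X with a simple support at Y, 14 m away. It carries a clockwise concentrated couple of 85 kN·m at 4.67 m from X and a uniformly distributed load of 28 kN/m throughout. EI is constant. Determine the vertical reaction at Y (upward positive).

R_Y = 152.1 kN

Release the roller at Y. Primary structure: cantilever fixed at X.
Downward deflection at the released point Y due to the loads:
  clockwise couple 85 at a = 4.67: M₀a(2L − a)/(2EI) = 4630/EI
  UDL 28: wL⁴/(8EI) = 134456/EI
  δ_0 = 139086/EI
Flexibility coefficient — unit upward force at Y: δ_{YY} = L³/(3EI) = 914.7/EI.
Compatibility at Y: δ_0 − R_Y·δ_{YY} = 0, so R_Y = 139086/914.7 = 152.1 kN.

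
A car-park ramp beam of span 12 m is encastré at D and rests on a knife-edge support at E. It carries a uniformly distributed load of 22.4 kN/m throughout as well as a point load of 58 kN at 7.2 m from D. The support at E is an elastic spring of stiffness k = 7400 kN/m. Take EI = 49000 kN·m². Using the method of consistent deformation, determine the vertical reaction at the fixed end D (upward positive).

Choose R_E as the redundant. The primary structure is the cantilever fixed at D.
Downward deflection at the released point E due to the loads:
  UDL 22.4: wL⁴/(8EI) = 58061/EI
  point load 58 at a = 7.2: Pa²(3L − a)/(6EI) = 14432/EI
  δ_0 = 72493/EI
Flexibility coefficient — unit upward force at E: δ_{EE} = L³/(3EI) = 576/EI.
With EI = 49000 kN·m²: δ_0 = 1.4795 m and δ_{EE} = 0.011755 m/kN.
Compatibility — the spring shortens by R_E/k under the reaction it provides: δ_0 − R_E·δ_{EE} = R_E/k. With 1/k = 0.000135 m/kN, R_E = δ_0 / (δ_{EE} + 1/k) = 1.4795 / (0.011755 + 0.000135) = 124.4 kN.
Vertical equilibrium: R_D = ΣP − R_E = 326.8 − 124.4 = 202.4 kN.

R_D = 202.4 kN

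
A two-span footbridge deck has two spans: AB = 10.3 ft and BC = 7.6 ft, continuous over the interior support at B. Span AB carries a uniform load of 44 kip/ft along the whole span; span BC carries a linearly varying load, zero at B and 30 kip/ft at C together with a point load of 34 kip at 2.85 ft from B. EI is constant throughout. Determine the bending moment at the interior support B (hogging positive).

Insert a hinge at B; M_B is the redundant, and each span becomes simply supported.
Rotations at B on the released spans (each span's end-slope, ×1/EI):
  span AB: UDL 44: wL³/(24EI) = 2003/EI
  span BC: triangular load, peak 30: 7w₀L³/(360EI) = 256.1/EI
  span BC: point load 34 at a = 2.85: Pab(L + b)/(6LEI) = 124.7/EI
  relative rotation θ_0 = (2003 + 380.7)/EI = 2384/EI
A unit hogging moment at B produces rotation L₁/(3EI) + L₂/(3EI) = 5.967/EI.
Slope continuity at B: θ_0 = M_B·5.967/EI, so M_B = 2384/5.967 = 399.6 kip·ft (hogging).

M_B = 399.6 kip·ft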